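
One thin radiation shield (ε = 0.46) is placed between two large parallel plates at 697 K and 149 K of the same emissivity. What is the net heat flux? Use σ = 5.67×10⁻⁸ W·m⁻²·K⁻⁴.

Each of the 2 gaps contributes resistance (2/ε − 1) = 2/0.46 − 1 = 3.348; total = 6.696.
q = σ(T₁⁴ − T₂⁴) / 6.696 = 5.67×10⁻⁸ × 2.36×10^11 / 6.696 = 1990 W/m².

q ≈ 1990 W/m²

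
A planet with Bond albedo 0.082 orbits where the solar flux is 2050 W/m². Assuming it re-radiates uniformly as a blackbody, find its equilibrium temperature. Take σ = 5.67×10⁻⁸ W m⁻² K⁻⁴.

Power absorbed = (1−a)S·πR²; power emitted = 4πR²σT⁴. Equating and cancelling πR²:
T = ((1−a)S / 4σ)^(1/4) = (1880 / (4 × 5.67×10⁻⁸))^(1/4) = (8.30×10^9)^(1/4).
T = 302 K.

T ≈ 302 K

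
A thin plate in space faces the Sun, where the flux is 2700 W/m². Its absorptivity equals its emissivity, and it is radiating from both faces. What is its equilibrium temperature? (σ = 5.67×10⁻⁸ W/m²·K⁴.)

Absorbed flux αS = emitted flux 2εσT⁴ per unit area; with α = ε this gives T = (S/2σ)^(1/4).
T = (2700 / (2 × 5.67×10⁻⁸))^(1/4) = (2.38×10^10)^(1/4).
T = 393 K.

T ≈ 393 K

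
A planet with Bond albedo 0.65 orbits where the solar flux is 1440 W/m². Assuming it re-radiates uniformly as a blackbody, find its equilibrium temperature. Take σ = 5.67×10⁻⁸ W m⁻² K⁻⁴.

Power absorbed = (1−a)S·πR²; power emitted = 4πR²σT⁴. Equating and cancelling πR²:
T = ((1−a)S / 4σ)^(1/4) = (504 / (4 × 5.67×10⁻⁸))^(1/4) = (2.22×10^9)^(1/4).
T = 217 K.

T ≈ 217 K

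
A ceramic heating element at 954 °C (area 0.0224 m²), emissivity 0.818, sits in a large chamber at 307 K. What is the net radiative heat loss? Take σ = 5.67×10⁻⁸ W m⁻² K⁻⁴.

Convert: 954 °C = 1227 K.
Q = εσA(T⁴ − T_s⁴). T⁴ − T_s⁴ = (1227)⁴ − (307)⁴ = 2.27×10^12 − 8.88×10^9 = 2.26×10^12 K⁴.
Q = 0.818 × 5.67×10⁻⁸ × 0.0224 × 2.26×10^12 = 2350 W.

Q ≈ 2350 W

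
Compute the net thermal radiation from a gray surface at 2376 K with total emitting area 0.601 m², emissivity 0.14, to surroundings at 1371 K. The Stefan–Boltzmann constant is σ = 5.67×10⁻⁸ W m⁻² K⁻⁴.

Q = εσA(T⁴ − T_s⁴). T⁴ − T_s⁴ = (2376)⁴ − (1371)⁴ = 3.19×10^13 − 3.53×10^12 = 2.83×10^13 K⁴.
Q = 0.14 × 5.67×10⁻⁸ × 0.601 × 2.83×10^13 = 1.35×10^5 W.

Q ≈ 1.35×10^5 W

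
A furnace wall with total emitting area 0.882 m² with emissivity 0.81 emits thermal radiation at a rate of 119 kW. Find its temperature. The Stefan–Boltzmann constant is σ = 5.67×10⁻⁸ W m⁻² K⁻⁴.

T ≈ 1310 K

From P = εσAT⁴, T = (P / εσA)^(1/4) = (1.19×10^5 / (0.81 × 5.67×10⁻⁸ × 0.882))^(1/4).
T = (2.94×10^12)^(1/4) = 1310 K.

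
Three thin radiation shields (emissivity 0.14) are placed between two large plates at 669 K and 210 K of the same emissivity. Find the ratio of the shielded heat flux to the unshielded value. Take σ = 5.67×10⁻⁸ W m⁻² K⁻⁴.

ratio ≈ 0.250

With N identical shields there are N+1 = 4 gaps in series, each with the same radiative resistance, so the flux falls to 1/(N+1) of its unshielded value.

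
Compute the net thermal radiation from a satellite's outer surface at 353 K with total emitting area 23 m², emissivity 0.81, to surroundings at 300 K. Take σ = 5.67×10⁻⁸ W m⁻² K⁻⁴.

Q ≈ 7850 W

Q = εσA(T⁴ − T_s⁴). T⁴ − T_s⁴ = (353)⁴ − (300)⁴ = 1.55×10^10 − 8.10×10^9 = 7.43×10^9 K⁴.
Q = 0.81 × 5.67×10⁻⁸ × 23.0 × 7.43×10^9 = 7850 W.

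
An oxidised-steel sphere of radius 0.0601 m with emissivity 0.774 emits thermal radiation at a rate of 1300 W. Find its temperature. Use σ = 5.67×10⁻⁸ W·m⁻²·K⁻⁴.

A = 4πr² = 4π × (0.0601)² = 0.0454 m².
From P = εσAT⁴, T = (P / εσA)^(1/4) = (1300 / (0.774 × 5.67×10⁻⁸ × 0.0454))^(1/4).
T = (6.53×10^11)^(1/4) = 899 K.

T ≈ 899 K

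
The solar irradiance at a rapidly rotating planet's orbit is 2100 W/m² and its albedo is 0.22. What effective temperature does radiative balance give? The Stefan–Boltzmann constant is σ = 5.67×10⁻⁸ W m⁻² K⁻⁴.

T ≈ 292 K

Power absorbed = (1−a)S·πR²; power emitted = 4πR²σT⁴. Equating and cancelling πR²:
T = ((1−a)S / 4σ)^(1/4) = (1640 / (4 × 5.67×10⁻⁸))^(1/4) = (7.22×10^9)^(1/4).
T = 292 K.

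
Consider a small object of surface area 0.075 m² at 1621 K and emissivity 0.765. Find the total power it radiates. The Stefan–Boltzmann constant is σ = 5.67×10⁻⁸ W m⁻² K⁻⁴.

Stefan–Boltzmann: P = εσAT⁴ = 0.765 × 5.67×10⁻⁸ × 0.0750 × (1621)⁴ = 0.765 × 5.67×10⁻⁸ × 0.0750 × 6.90×10^12.
P = 22500 W.

P ≈ 22500 W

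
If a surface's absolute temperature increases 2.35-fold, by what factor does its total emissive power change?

P ∝ T⁴, so the power scales as (2.35)⁴ = 30.5.

factor ≈ 30.5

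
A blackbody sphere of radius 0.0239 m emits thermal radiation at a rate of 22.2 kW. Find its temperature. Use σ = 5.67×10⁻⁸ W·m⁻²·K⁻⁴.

A = 4πr² = 4π × (0.0239)² = 7.18×10^-3 m².
From P = σAT⁴, T = (P / σA)^(1/4) = (22200 / (5.67×10⁻⁸ × 7.18×10^-3))^(1/4).
T = (5.45×10^13)^(1/4) = 2720 K.

T ≈ 2720 K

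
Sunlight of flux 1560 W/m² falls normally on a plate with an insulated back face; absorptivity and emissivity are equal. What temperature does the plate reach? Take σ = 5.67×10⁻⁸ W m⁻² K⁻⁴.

Absorbed flux αS = emitted flux εσT⁴ (one radiating face); with α = ε, T = (S/σ)^(1/4).
T = (1560 / 5.67×10⁻⁸)^(1/4) = (2.75×10^10)^(1/4).
T = 407 K.

T ≈ 407 K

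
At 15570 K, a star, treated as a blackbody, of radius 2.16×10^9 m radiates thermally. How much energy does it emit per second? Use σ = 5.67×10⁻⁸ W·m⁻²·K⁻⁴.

P ≈ 1.95×10^29 W

A = 4πr² = 4π × (2.16×10^9)² = 5.86×10^19 m².
P = σAT⁴ = 5.67×10⁻⁸ × 5.86×10^19 × (15570)⁴ = 5.67×10⁻⁸ × 5.86×10^19 × 5.88×10^16.
P = 1.95×10^29 W.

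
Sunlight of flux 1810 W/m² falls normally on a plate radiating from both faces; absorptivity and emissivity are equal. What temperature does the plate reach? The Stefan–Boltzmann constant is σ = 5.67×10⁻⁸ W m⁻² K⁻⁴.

Absorbed flux αS = emitted flux 2εσT⁴ per unit area; with α = ε this gives T = (S/2σ)^(1/4).
T = (1810 / (2 × 5.67×10⁻⁸))^(1/4) = (1.60×10^10)^(1/4).
T = 355 K.

T ≈ 355 K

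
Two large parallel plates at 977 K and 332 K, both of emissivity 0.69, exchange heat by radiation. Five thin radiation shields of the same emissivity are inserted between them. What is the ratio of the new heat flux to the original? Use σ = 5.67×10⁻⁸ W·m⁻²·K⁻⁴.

With N identical shields there are N+1 = 6 gaps in series, each with the same radiative resistance, so the flux falls to 1/(N+1) of its unshielded value.

ratio ≈ 0.167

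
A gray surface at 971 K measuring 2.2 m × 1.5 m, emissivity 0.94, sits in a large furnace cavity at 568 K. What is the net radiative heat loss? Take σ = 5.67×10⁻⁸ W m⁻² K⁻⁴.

A = 2.2 × 1.5 = 3.30 m².
Q = εσA(T⁴ − T_s⁴). T⁴ − T_s⁴ = (971)⁴ − (568)⁴ = 8.89×10^11 − 1.04×10^11 = 7.85×10^11 K⁴.
Q = 0.94 × 5.67×10⁻⁸ × 3.30 × 7.85×10^11 = 1.38×10^5 W.

Q ≈ 1.38×10^5 W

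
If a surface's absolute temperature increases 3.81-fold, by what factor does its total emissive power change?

P ∝ T⁴, so the power scales as (3.81)⁴ = 211.

factor ≈ 211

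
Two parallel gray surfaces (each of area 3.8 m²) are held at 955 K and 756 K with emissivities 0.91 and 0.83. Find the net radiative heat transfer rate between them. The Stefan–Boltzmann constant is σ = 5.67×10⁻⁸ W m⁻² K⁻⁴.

For two large parallel gray plates, q = σ(T₁⁴ − T₂⁴) / (1/ε₁ + 1/ε₂ − 1).
1/ε₁ + 1/ε₂ − 1 = 1/0.91 + 1/0.83 − 1 = 1.304.
T₁⁴ − T₂⁴ = 8.32×10^11 − 3.27×10^11 = 5.05×10^11 K⁴.
q = 5.67×10⁻⁸ × 5.05×10^11 / 1.304 = 22000 W/m².
Q = q·A = 22000 × 3.8 = 83500 W.

Q ≈ 83500 W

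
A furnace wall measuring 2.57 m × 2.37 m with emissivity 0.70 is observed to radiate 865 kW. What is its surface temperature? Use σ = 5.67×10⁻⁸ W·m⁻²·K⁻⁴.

T ≈ 1380 K

A = 2.57 × 2.37 = 6.09 m².
From P = εσAT⁴, T = (P / εσA)^(1/4) = (8.65×10^5 / (0.70 × 5.67×10⁻⁸ × 6.09))^(1/4).
T = (3.58×10^12)^(1/4) = 1380 K.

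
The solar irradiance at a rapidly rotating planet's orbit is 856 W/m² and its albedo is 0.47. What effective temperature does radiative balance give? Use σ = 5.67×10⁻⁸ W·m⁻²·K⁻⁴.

Power absorbed = (1−a)S·πR²; power emitted = 4πR²σT⁴. Equating and cancelling πR²:
T = ((1−a)S / 4σ)^(1/4) = (454 / (4 × 5.67×10⁻⁸))^(1/4) = (2.00×10^9)^(1/4).
T = 211 K.

T ≈ 211 K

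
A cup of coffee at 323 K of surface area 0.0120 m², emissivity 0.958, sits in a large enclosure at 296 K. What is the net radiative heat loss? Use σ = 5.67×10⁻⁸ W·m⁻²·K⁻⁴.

Q ≈ 2.09 W

Q = εσA(T⁴ − T_s⁴). T⁴ − T_s⁴ = (323)⁴ − (296)⁴ = 1.09×10^10 − 7.68×10^9 = 3.21×10^9 K⁴.
Q = 0.958 × 5.67×10⁻⁸ × 0.0120 × 3.21×10^9 = 2.09 W.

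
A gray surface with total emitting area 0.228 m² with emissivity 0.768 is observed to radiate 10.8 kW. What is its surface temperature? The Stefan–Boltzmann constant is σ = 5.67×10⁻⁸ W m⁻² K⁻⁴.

From P = εσAT⁴, T = (P / εσA)^(1/4) = (10800 / (0.768 × 5.67×10⁻⁸ × 0.228))^(1/4).
T = (1.09×10^12)^(1/4) = 1020 K.

T ≈ 1020 K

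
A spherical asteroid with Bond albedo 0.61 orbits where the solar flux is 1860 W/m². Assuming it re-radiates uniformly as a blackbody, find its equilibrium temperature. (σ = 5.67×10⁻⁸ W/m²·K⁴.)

T ≈ 238 K

Power absorbed = (1−a)S·πR²; power emitted = 4πR²σT⁴. Equating and cancelling πR²:
T = ((1−a)S / 4σ)^(1/4) = (725 / (4 × 5.67×10⁻⁸))^(1/4) = (3.20×10^9)^(1/4).
T = 238 K.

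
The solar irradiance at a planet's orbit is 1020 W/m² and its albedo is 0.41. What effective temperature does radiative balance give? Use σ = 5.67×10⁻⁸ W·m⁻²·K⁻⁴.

Power absorbed = (1−a)S·πR²; power emitted = 4πR²σT⁴. Equating and cancelling πR²:
T = ((1−a)S / 4σ)^(1/4) = (602 / (4 × 5.67×10⁻⁸))^(1/4) = (2.65×10^9)^(1/4).
T = 227 K.

T ≈ 227 K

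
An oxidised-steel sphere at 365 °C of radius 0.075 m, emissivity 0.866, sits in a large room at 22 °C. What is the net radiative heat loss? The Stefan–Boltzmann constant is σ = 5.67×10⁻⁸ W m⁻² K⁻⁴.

A = 4πr² = 4π × (0.075)² = 0.0707 m².
Convert: 365 °C = 638 K; 22 °C = 295 K.
Q = εσA(T⁴ − T_s⁴). T⁴ − T_s⁴ = (638)⁴ − (295)⁴ = 1.66×10^11 − 7.57×10^9 = 1.58×10^11 K⁴.
Q = 0.866 × 5.67×10⁻⁸ × 0.0707 × 1.58×10^11 = 549 W.

Q ≈ 549 W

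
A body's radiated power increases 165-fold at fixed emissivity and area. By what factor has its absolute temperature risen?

P ∝ T⁴ ⇒ T ∝ P^(1/4), so T scales by (165)^(1/4) = 3.58.

factor ≈ 3.58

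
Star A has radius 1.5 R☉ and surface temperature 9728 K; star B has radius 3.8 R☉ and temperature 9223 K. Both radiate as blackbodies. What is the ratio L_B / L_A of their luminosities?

L = 4πR²σT⁴ ∝ R²T⁴, so L_B/L_A = (3.8/1.5)² × (9223/9728)⁴ = 6.42 × 0.808 = 5.19.

L_B/L_A ≈ 5.19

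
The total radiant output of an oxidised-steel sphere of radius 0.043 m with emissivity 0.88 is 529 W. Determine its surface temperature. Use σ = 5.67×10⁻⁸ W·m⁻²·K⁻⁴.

T ≈ 822 K

A = 4πr² = 4π × (0.043)² = 0.0232 m².
From P = εσAT⁴, T = (P / εσA)^(1/4) = (529 / (0.88 × 5.67×10⁻⁸ × 0.0232))^(1/4).
T = (4.56×10^11)^(1/4) = 822 K.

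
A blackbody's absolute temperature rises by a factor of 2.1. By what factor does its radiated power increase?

factor ≈ 19.4

P ∝ T⁴, so the power scales as (2.1)⁴ = 19.4.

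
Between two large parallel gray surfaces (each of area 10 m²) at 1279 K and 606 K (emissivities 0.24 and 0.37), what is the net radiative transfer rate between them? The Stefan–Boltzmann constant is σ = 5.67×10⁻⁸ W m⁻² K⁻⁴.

Q ≈ 2.45×10^5 W

For two large parallel gray plates, q = σ(T₁⁴ − T₂⁴) / (1/ε₁ + 1/ε₂ − 1).
1/ε₁ + 1/ε₂ − 1 = 1/0.24 + 1/0.37 − 1 = 5.869.
T₁⁴ − T₂⁴ = 2.68×10^12 − 1.35×10^11 = 2.54×10^12 K⁴.
q = 5.67×10⁻⁸ × 2.54×10^12 / 5.869 = 24500 W/m².
Q = q·A = 24500 × 10 = 2.45×10^5 W.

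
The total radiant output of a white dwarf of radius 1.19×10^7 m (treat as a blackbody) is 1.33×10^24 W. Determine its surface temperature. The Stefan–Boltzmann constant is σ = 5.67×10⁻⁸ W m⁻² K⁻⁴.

T ≈ 10700 K

A = 4πr² = 4π × (1.19×10^7)² = 1.78×10^15 m².
From P = σAT⁴, T = (P / σA)^(1/4) = (1.33×10^24 / (5.67×10⁻⁸ × 1.78×10^15))^(1/4).
T = (1.32×10^16)^(1/4) = 10700 K.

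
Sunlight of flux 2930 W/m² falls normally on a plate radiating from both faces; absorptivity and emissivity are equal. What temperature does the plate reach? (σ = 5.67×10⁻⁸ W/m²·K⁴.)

Absorbed flux αS = emitted flux 2εσT⁴ per unit area; with α = ε this gives T = (S/2σ)^(1/4).
T = (2930 / (2 × 5.67×10⁻⁸))^(1/4) = (2.58×10^10)^(1/4).
T = 401 K.

T ≈ 401 K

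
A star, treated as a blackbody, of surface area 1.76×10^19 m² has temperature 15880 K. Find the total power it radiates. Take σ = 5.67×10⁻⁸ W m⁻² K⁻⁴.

P = σAT⁴ = 5.67×10⁻⁸ × 1.76×10^19 × (15880)⁴ = 5.67×10⁻⁸ × 1.76×10^19 × 6.36×10^16.
P = 6.35×10^28 W.

P ≈ 6.35×10^28 W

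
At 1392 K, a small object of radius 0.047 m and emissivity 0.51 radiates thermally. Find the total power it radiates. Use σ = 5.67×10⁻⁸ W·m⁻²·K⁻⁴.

P ≈ 3010 W

A = 4πr² = 4π × (0.047)² = 0.0278 m².
Stefan–Boltzmann: P = εσAT⁴ = 0.51 × 5.67×10⁻⁸ × 0.0278 × (1392)⁴ = 0.51 × 5.67×10⁻⁸ × 0.0278 × 3.75×10^12.
P = 3010 W.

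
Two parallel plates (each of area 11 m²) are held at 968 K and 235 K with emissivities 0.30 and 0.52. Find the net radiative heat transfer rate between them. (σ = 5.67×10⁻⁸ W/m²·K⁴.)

For two large parallel gray plates, q = σ(T₁⁴ − T₂⁴) / (1/ε₁ + 1/ε₂ − 1).
1/ε₁ + 1/ε₂ − 1 = 1/0.30 + 1/0.52 − 1 = 4.256.
T₁⁴ − T₂⁴ = 8.78×10^11 − 3.05×10^9 = 8.75×10^11 K⁴.
q = 5.67×10⁻⁸ × 8.75×10^11 / 4.256 = 11700 W/m².
Q = q·A = 11700 × 11 = 1.28×10^5 W.

Q ≈ 1.28×10^5 W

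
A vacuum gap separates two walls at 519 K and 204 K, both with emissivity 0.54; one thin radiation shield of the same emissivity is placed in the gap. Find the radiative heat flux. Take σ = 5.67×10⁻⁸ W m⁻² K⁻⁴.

q ≈ 743 W/m²

Each of the 2 gaps contributes resistance (2/ε − 1) = 2/0.54 − 1 = 2.704; total = 5.407.
q = σ(T₁⁴ − T₂⁴) / 5.407 = 5.67×10⁻⁸ × 7.08×10^10 / 5.407 = 743 W/m².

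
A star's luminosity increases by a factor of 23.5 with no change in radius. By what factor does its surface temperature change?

factor ≈ 2.20

P ∝ T⁴ ⇒ T ∝ P^(1/4), so T scales by (23.5)^(1/4) = 2.20.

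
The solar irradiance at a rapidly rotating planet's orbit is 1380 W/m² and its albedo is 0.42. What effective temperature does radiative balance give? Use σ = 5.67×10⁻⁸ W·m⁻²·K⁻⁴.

T ≈ 244 K

Power absorbed = (1−a)S·πR²; power emitted = 4πR²σT⁴. Equating and cancelling πR²:
T = ((1−a)S / 4σ)^(1/4) = (800 / (4 × 5.67×10⁻⁸))^(1/4) = (3.53×10^9)^(1/4).
T = 244 K.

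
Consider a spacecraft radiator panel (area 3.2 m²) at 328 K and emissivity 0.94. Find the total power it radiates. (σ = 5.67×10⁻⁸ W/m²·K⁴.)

P = εσAT⁴ = 0.94 × 5.67×10⁻⁸ × 3.20 × (328)⁴ = 0.94 × 5.67×10⁻⁸ × 3.20 × 1.16×10^10.
P = 1970 W.

P ≈ 1970 W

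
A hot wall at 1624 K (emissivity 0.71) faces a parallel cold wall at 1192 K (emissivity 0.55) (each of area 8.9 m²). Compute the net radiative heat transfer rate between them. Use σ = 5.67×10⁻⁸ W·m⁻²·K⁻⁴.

For two large parallel gray plates, q = σ(T₁⁴ − T₂⁴) / (1/ε₁ + 1/ε₂ − 1).
1/ε₁ + 1/ε₂ − 1 = 1/0.71 + 1/0.55 − 1 = 2.227.
T₁⁴ − T₂⁴ = 6.96×10^12 − 2.02×10^12 = 4.94×10^12 K⁴.
q = 5.67×10⁻⁸ × 4.94×10^12 / 2.227 = 1.26×10^5 W/m².
Q = q·A = 1.26×10^5 × 8.9 = 1.12×10^6 W.

Q ≈ 1.12×10^6 W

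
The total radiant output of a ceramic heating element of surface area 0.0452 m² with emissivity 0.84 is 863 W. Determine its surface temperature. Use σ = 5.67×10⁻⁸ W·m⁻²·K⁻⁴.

From P = εσAT⁴, T = (P / εσA)^(1/4) = (863 / (0.84 × 5.67×10⁻⁸ × 0.0452))^(1/4).
T = (4.01×10^11)^(1/4) = 796 K.

T ≈ 796 K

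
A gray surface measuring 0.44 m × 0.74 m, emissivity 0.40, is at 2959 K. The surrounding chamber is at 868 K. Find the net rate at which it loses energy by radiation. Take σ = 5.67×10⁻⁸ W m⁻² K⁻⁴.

A = 0.44 × 0.74 = 0.326 m².
Q = εσA(T⁴ − T_s⁴). T⁴ − T_s⁴ = (2959)⁴ − (868)⁴ = 7.67×10^13 − 5.68×10^11 = 7.61×10^13 K⁴.
Q = 0.40 × 5.67×10⁻⁸ × 0.326 × 7.61×10^13 = 5.62×10^5 W.

Q ≈ 5.62×10^5 W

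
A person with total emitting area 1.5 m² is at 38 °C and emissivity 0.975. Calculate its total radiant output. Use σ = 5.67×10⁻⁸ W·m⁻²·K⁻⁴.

38 °C = 311 K.
P = εσAT⁴ = 0.975 × 5.67×10⁻⁸ × 1.50 × (311)⁴ = 0.975 × 5.67×10⁻⁸ × 1.50 × 9.35×10^9.
P = 776 W.

P ≈ 776 W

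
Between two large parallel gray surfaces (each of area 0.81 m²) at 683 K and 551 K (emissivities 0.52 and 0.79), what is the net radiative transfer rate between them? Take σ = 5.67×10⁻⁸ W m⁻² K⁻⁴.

For two large parallel gray plates, q = σ(T₁⁴ − T₂⁴) / (1/ε₁ + 1/ε₂ − 1).
1/ε₁ + 1/ε₂ − 1 = 1/0.52 + 1/0.79 − 1 = 2.189.
T₁⁴ − T₂⁴ = 2.18×10^11 − 9.22×10^10 = 1.25×10^11 K⁴.
q = 5.67×10⁻⁸ × 1.25×10^11 / 2.189 = 3250 W/m².
Q = q·A = 3250 × 0.81 = 2630 W.

Q ≈ 2630 W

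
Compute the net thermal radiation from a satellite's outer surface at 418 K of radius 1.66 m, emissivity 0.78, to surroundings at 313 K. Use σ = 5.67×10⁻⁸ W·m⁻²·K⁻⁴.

A = 4πr² = 4π × (1.66)² = 34.6 m².
Q = εσA(T⁴ − T_s⁴). T⁴ − T_s⁴ = (418)⁴ − (313)⁴ = 3.05×10^10 − 9.60×10^9 = 2.09×10^10 K⁴.
Q = 0.78 × 5.67×10⁻⁸ × 34.6 × 2.09×10^10 = 32100 W.

Q ≈ 32100 W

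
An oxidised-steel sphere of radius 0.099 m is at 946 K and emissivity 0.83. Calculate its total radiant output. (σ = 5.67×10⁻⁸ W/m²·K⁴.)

P ≈ 4640 W

A = 4πr² = 4π × (0.099)² = 0.123 m².
P = εσAT⁴ = 0.83 × 5.67×10⁻⁸ × 0.123 × (946)⁴ = 0.83 × 5.67×10⁻⁸ × 0.123 × 8.01×10^11.
P = 4640 W.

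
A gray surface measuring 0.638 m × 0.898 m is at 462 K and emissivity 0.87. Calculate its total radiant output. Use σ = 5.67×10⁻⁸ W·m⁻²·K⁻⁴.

A = 0.638 × 0.898 = 0.573 m².
P = εσAT⁴ = 0.87 × 5.67×10⁻⁸ × 0.573 × (462)⁴ = 0.87 × 5.67×10⁻⁸ × 0.573 × 4.56×10^10.
P = 1290 W.

P ≈ 1290 W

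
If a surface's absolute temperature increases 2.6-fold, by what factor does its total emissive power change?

P ∝ T⁴, so the power scales as (2.6)⁴ = 45.7.

factor ≈ 45.7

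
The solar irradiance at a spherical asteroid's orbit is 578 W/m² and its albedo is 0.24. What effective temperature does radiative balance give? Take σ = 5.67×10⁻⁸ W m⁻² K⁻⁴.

Power absorbed = (1−a)S·πR²; power emitted = 4πR²σT⁴. Equating and cancelling πR²:
T = ((1−a)S / 4σ)^(1/4) = (439 / (4 × 5.67×10⁻⁸))^(1/4) = (1.94×10^9)^(1/4).
T = 210 K.

T ≈ 210 K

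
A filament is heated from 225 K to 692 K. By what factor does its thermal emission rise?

ratio ≈ 89.5

P ∝ T⁴, so the ratio is (692/225)⁴ = (3.076)⁴ = 89.5.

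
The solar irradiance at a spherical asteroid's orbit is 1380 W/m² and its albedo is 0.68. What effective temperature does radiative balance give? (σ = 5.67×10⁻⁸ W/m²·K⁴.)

Power absorbed = (1−a)S·πR²; power emitted = 4πR²σT⁴. Equating and cancelling πR²:
T = ((1−a)S / 4σ)^(1/4) = (442 / (4 × 5.67×10⁻⁸))^(1/4) = (1.95×10^9)^(1/4).
T = 210 K.

T ≈ 210 K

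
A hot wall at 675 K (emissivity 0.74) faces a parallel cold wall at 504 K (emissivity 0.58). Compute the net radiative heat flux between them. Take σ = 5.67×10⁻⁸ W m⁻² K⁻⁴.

q ≈ 3910 W/m²

For two large parallel gray plates, q = σ(T₁⁴ − T₂⁴) / (1/ε₁ + 1/ε₂ − 1).
1/ε₁ + 1/ε₂ − 1 = 1/0.74 + 1/0.58 − 1 = 2.075.
T₁⁴ − T₂⁴ = 2.08×10^11 − 6.45×10^10 = 1.43×10^11 K⁴.
q = 5.67×10⁻⁸ × 1.43×10^11 / 2.075 = 3910 W/m².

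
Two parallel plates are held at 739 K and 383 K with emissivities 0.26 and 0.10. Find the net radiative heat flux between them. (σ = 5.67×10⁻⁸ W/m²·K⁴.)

q ≈ 1220 W/m²

For two large parallel gray plates, q = σ(T₁⁴ − T₂⁴) / (1/ε₁ + 1/ε₂ − 1).
1/ε₁ + 1/ε₂ − 1 = 1/0.26 + 1/0.10 − 1 = 12.85.
T₁⁴ − T₂⁴ = 2.98×10^11 − 2.15×10^10 = 2.77×10^11 K⁴.
q = 5.67×10⁻⁸ × 2.77×10^11 / 12.85 = 1220 W/m².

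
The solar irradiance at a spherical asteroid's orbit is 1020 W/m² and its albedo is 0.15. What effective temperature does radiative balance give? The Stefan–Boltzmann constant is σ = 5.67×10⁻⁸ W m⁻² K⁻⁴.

Power absorbed = (1−a)S·πR²; power emitted = 4πR²σT⁴. Equating and cancelling πR²:
T = ((1−a)S / 4σ)^(1/4) = (867 / (4 × 5.67×10⁻⁸))^(1/4) = (3.82×10^9)^(1/4).
T = 249 K.

T ≈ 249 K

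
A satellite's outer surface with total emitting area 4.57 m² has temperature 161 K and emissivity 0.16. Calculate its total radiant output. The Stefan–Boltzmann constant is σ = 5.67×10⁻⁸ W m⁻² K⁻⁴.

P = εσAT⁴ = 0.16 × 5.67×10⁻⁸ × 4.57 × (161)⁴ = 0.16 × 5.67×10⁻⁸ × 4.57 × 6.72×10^8.
P = 27.9 W.

P ≈ 27.9 W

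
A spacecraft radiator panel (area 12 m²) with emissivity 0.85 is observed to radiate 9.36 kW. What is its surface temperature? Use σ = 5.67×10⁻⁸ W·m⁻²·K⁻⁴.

From P = εσAT⁴, T = (P / εσA)^(1/4) = (9360 / (0.85 × 5.67×10⁻⁸ × 12.0))^(1/4).
T = (1.62×10^10)^(1/4) = 357 K.

T ≈ 357 K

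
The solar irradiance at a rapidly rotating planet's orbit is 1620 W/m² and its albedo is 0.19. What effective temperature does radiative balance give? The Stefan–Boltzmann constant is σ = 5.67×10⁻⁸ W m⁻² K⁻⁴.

T ≈ 276 K

Power absorbed = (1−a)S·πR²; power emitted = 4πR²σT⁴. Equating and cancelling πR²:
T = ((1−a)S / 4σ)^(1/4) = (1310 / (4 × 5.67×10⁻⁸))^(1/4) = (5.79×10^9)^(1/4).
T = 276 K.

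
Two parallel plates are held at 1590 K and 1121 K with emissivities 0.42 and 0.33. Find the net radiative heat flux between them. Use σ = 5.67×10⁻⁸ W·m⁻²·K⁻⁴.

For two large parallel gray plates, q = σ(T₁⁴ − T₂⁴) / (1/ε₁ + 1/ε₂ − 1).
1/ε₁ + 1/ε₂ − 1 = 1/0.42 + 1/0.33 − 1 = 4.411.
T₁⁴ − T₂⁴ = 6.39×10^12 − 1.58×10^12 = 4.81×10^12 K⁴.
q = 5.67×10⁻⁸ × 4.81×10^12 / 4.411 = 61900 W/m².

q ≈ 61900 W/m²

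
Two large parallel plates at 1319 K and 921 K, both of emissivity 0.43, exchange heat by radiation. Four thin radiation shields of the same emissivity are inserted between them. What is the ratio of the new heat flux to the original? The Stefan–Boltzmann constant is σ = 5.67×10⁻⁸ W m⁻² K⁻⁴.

With N identical shields there are N+1 = 5 gaps in series, each with the same radiative resistance, so the flux falls to 1/(N+1) of its unshielded value.

ratio ≈ 0.200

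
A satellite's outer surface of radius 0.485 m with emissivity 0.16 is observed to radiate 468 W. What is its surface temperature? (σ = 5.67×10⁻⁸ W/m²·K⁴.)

A = 4πr² = 4π × (0.485)² = 2.96 m².
From P = εσAT⁴, T = (P / εσA)^(1/4) = (468 / (0.16 × 5.67×10⁻⁸ × 2.96))^(1/4).
T = (1.75×10^10)^(1/4) = 363 K.

T ≈ 363 K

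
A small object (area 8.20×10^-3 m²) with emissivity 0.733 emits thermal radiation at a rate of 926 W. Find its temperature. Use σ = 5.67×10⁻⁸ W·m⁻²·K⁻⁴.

From P = εσAT⁴, T = (P / εσA)^(1/4) = (926 / (0.733 × 5.67×10⁻⁸ × 8.20×10^-3))^(1/4).
T = (2.72×10^12)^(1/4) = 1280 K.

T ≈ 1280 K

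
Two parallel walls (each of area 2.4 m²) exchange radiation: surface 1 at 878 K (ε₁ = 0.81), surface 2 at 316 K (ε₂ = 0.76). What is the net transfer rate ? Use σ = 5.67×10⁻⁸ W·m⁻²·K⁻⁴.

Q ≈ 51300 W

For two large parallel gray plates, q = σ(T₁⁴ − T₂⁴) / (1/ε₁ + 1/ε₂ − 1).
1/ε₁ + 1/ε₂ − 1 = 1/0.81 + 1/0.76 − 1 = 1.550.
T₁⁴ − T₂⁴ = 5.94×10^11 − 9.97×10^9 = 5.84×10^11 K⁴.
q = 5.67×10⁻⁸ × 5.84×10^11 / 1.550 = 21400 W/m².
Q = q·A = 21400 × 2.4 = 51300 W.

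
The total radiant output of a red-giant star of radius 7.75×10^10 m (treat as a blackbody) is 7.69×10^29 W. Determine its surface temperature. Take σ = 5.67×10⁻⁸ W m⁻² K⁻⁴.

A = 4πr² = 4π × (7.75×10^10)² = 7.55×10^22 m².
From P = σAT⁴, T = (P / σA)^(1/4) = (7.69×10^29 / (5.67×10⁻⁸ × 7.55×10^22))^(1/4).
T = (1.80×10^14)^(1/4) = 3660 K.

T ≈ 3660 K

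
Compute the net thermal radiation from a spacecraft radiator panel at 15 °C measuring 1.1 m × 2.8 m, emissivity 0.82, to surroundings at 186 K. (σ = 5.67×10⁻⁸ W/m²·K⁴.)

A = 1.1 × 2.8 = 3.08 m².
Convert: 15 °C = 288 K.
Q = εσA(T⁴ − T_s⁴). T⁴ − T_s⁴ = (288)⁴ − (186)⁴ = 6.88×10^9 − 1.20×10^9 = 5.68×10^9 K⁴.
Q = 0.82 × 5.67×10⁻⁸ × 3.08 × 5.68×10^9 = 814 W.

Q ≈ 814 W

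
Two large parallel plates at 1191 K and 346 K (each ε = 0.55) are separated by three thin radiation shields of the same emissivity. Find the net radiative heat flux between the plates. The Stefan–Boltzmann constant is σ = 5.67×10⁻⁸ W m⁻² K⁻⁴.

Each of the 4 gaps contributes resistance (2/ε − 1) = 2/0.55 − 1 = 2.636; total = 10.55.
q = σ(T₁⁴ − T₂⁴) / 10.55 = 5.67×10⁻⁸ × 2.00×10^12 / 10.55 = 10700 W/m².

q ≈ 10700 W/m²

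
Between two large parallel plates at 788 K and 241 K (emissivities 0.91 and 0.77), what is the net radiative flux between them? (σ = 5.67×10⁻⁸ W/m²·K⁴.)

For two large parallel gray plates, q = σ(T₁⁴ − T₂⁴) / (1/ε₁ + 1/ε₂ − 1).
1/ε₁ + 1/ε₂ − 1 = 1/0.91 + 1/0.77 − 1 = 1.398.
T₁⁴ − T₂⁴ = 3.86×10^11 − 3.37×10^9 = 3.82×10^11 K⁴.
q = 5.67×10⁻⁸ × 3.82×10^11 / 1.398 = 15500 W/m².

q ≈ 15500 W/m²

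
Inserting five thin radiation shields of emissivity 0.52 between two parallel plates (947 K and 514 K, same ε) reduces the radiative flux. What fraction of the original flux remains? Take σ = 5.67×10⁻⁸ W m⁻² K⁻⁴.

ratio ≈ 0.167

With N identical shields there are N+1 = 6 gaps in series, each with the same radiative resistance, so the flux falls to 1/(N+1) of its unshielded value.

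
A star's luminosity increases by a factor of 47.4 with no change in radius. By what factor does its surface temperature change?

P ∝ T⁴ ⇒ T ∝ P^(1/4), so T scales by (47.4)^(1/4) = 2.62.

factor ≈ 2.62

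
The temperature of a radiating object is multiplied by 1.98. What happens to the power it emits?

P ∝ T⁴, so the power scales as (1.98)⁴ = 15.4.

factor ≈ 15.4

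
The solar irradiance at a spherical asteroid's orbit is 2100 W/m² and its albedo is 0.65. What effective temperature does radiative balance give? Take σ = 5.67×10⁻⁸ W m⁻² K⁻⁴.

Power absorbed = (1−a)S·πR²; power emitted = 4πR²σT⁴. Equating and cancelling πR²:
T = ((1−a)S / 4σ)^(1/4) = (735 / (4 × 5.67×10⁻⁸))^(1/4) = (3.24×10^9)^(1/4).
T = 239 K.

T ≈ 239 K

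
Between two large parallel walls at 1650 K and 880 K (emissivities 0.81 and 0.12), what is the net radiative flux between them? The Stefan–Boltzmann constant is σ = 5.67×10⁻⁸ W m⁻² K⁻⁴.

q ≈ 45100 W/m²

For two large parallel gray plates, q = σ(T₁⁴ − T₂⁴) / (1/ε₁ + 1/ε₂ − 1).
1/ε₁ + 1/ε₂ − 1 = 1/0.81 + 1/0.12 − 1 = 8.568.
T₁⁴ − T₂⁴ = 7.41×10^12 − 6.00×10^11 = 6.81×10^12 K⁴.
q = 5.67×10⁻⁸ × 6.81×10^12 / 8.568 = 45100 W/m².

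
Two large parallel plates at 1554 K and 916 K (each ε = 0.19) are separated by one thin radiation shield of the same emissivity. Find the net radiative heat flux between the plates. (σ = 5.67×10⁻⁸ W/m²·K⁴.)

q ≈ 15300 W/m²

Each of the 2 gaps contributes resistance (2/ε − 1) = 2/0.19 − 1 = 9.526; total = 19.05.
q = σ(T₁⁴ − T₂⁴) / 19.05 = 5.67×10⁻⁸ × 5.13×10^12 / 19.05 = 15300 W/m².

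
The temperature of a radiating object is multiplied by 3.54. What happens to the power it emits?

P ∝ T⁴, so the power scales as (3.54)⁴ = 157.

factor ≈ 157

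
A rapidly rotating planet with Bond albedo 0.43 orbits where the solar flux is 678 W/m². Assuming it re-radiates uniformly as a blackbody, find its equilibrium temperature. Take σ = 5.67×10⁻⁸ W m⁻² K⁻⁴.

T ≈ 203 K

Power absorbed = (1−a)S·πR²; power emitted = 4πR²σT⁴. Equating and cancelling πR²:
T = ((1−a)S / 4σ)^(1/4) = (386 / (4 × 5.67×10⁻⁸))^(1/4) = (1.70×10^9)^(1/4).
T = 203 K.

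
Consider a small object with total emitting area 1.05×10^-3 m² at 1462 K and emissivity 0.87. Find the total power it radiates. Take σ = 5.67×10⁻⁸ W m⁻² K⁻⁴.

P = εσAT⁴ = 0.87 × 5.67×10⁻⁸ × 1.05×10^-3 × (1462)⁴ = 0.87 × 5.67×10⁻⁸ × 1.05×10^-3 × 4.57×10^12.
P = 237 W.

P ≈ 237 W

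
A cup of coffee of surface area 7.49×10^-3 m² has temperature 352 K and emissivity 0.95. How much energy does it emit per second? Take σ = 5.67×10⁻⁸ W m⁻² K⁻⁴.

P = εσAT⁴ = 0.95 × 5.67×10⁻⁸ × 7.49×10^-3 × (352)⁴ = 0.95 × 5.67×10⁻⁸ × 7.49×10^-3 × 1.54×10^10.
P = 6.19 W.

P ≈ 6.19 W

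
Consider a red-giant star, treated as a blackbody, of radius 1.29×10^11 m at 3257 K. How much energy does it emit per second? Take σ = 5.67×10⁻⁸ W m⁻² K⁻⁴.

P ≈ 1.33×10^30 W

A = 4πr² = 4π × (1.29×10^11)² = 2.09×10^23 m².
P = σAT⁴ = 5.67×10⁻⁸ × 2.09×10^23 × (3257)⁴ = 5.67×10⁻⁸ × 2.09×10^23 × 1.13×10^14.
P = 1.33×10^30 W.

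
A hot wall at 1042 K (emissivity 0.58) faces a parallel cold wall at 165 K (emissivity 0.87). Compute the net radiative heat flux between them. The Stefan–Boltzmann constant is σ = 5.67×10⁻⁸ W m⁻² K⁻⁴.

q ≈ 35700 W/m²

For two large parallel gray plates, q = σ(T₁⁴ − T₂⁴) / (1/ε₁ + 1/ε₂ − 1).
1/ε₁ + 1/ε₂ − 1 = 1/0.58 + 1/0.87 − 1 = 1.874.
T₁⁴ − T₂⁴ = 1.18×10^12 − 7.41×10^8 = 1.18×10^12 K⁴.
q = 5.67×10⁻⁸ × 1.18×10^12 / 1.874 = 35700 W/m².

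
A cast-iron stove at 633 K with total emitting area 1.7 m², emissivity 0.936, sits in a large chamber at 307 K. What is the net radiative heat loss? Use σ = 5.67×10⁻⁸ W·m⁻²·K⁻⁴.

Q = εσA(T⁴ − T_s⁴). T⁴ − T_s⁴ = (633)⁴ − (307)⁴ = 1.61×10^11 − 8.88×10^9 = 1.52×10^11 K⁴.
Q = 0.936 × 5.67×10⁻⁸ × 1.70 × 1.52×10^11 = 13700 W.

Q ≈ 13700 W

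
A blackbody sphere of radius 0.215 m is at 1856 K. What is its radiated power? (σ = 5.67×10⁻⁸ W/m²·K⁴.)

A = 4πr² = 4π × (0.215)² = 0.581 m².
P = σAT⁴ = 5.67×10⁻⁸ × 0.581 × (1856)⁴ = 5.67×10⁻⁸ × 0.581 × 1.19×10^13.
P = 3.91×10^5 W.

P ≈ 3.91×10^5 W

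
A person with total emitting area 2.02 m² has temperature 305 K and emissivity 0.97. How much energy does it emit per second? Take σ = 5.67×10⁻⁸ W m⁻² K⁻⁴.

Stefan–Boltzmann: P = εσAT⁴ = 0.97 × 5.67×10⁻⁸ × 2.02 × (305)⁴ = 0.97 × 5.67×10⁻⁸ × 2.02 × 8.65×10^9.
P = 961 W.

P ≈ 961 W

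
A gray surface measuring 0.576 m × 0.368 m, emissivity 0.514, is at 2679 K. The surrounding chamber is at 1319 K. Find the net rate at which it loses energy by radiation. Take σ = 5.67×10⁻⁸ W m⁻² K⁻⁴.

Q ≈ 3.00×10^5 W

A = 0.576 × 0.368 = 0.212 m².
Q = εσA(T⁴ − T_s⁴). T⁴ − T_s⁴ = (2679)⁴ − (1319)⁴ = 5.15×10^13 − 3.03×10^12 = 4.85×10^13 K⁴.
Q = 0.514 × 5.67×10⁻⁸ × 0.212 × 4.85×10^13 = 3.00×10^5 W.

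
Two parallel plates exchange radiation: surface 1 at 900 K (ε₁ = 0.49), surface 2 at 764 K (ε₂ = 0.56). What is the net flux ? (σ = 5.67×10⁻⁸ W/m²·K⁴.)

q ≈ 6330 W/m²

For two large parallel gray plates, q = σ(T₁⁴ − T₂⁴) / (1/ε₁ + 1/ε₂ − 1).
1/ε₁ + 1/ε₂ − 1 = 1/0.49 + 1/0.56 − 1 = 2.827.
T₁⁴ − T₂⁴ = 6.56×10^11 − 3.41×10^11 = 3.15×10^11 K⁴.
q = 5.67×10⁻⁸ × 3.15×10^11 / 2.827 = 6330 W/m².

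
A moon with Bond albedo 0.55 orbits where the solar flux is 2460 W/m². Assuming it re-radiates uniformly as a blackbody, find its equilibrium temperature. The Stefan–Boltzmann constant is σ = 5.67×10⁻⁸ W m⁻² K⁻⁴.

T ≈ 264 K

Power absorbed = (1−a)S·πR²; power emitted = 4πR²σT⁴. Equating and cancelling πR²:
T = ((1−a)S / 4σ)^(1/4) = (1110 / (4 × 5.67×10⁻⁸))^(1/4) = (4.88×10^9)^(1/4).
T = 264 K.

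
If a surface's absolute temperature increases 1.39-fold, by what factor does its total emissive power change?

P ∝ T⁴, so the power scales as (1.39)⁴ = 3.73.

factor ≈ 3.73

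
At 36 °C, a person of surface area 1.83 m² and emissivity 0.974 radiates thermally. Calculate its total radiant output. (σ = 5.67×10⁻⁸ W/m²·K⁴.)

36 °C = 309 K.
P = εσAT⁴ = 0.974 × 5.67×10⁻⁸ × 1.83 × (309)⁴ = 0.974 × 5.67×10⁻⁸ × 1.83 × 9.12×10^9.
P = 921 W.

P ≈ 921 W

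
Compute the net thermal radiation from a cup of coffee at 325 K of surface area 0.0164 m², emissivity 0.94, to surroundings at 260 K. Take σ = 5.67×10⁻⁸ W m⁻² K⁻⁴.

Q ≈ 5.76 W

Q = εσA(T⁴ − T_s⁴). T⁴ − T_s⁴ = (325)⁴ − (260)⁴ = 1.12×10^10 − 4.57×10^9 = 6.59×10^9 K⁴.
Q = 0.94 × 5.67×10⁻⁸ × 0.0164 × 6.59×10^9 = 5.76 W.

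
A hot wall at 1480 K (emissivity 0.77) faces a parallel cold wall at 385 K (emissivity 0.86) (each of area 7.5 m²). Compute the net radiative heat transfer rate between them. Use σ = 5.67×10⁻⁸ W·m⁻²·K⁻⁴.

For two large parallel gray plates, q = σ(T₁⁴ − T₂⁴) / (1/ε₁ + 1/ε₂ − 1).
1/ε₁ + 1/ε₂ − 1 = 1/0.77 + 1/0.86 − 1 = 1.461.
T₁⁴ − T₂⁴ = 4.80×10^12 − 2.20×10^10 = 4.78×10^12 K⁴.
q = 5.67×10⁻⁸ × 4.78×10^12 / 1.461 = 1.85×10^5 W/m².
Q = q·A = 1.85×10^5 × 7.5 = 1.39×10^6 W.

Q ≈ 1.39×10^6 W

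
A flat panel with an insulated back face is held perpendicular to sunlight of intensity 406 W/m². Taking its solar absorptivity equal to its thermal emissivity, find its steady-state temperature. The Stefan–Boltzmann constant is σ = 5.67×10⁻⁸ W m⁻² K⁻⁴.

T ≈ 291 K

Absorbed flux αS = emitted flux εσT⁴ (one radiating face); with α = ε, T = (S/σ)^(1/4).
T = (406 / 5.67×10⁻⁸)^(1/4) = (7.16×10^9)^(1/4).
T = 291 K.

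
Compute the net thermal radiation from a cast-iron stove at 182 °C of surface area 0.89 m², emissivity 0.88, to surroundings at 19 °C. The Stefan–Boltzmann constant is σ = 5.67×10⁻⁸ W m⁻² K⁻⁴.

Convert: 182 °C = 455 K; 19 °C = 292 K.
Q = εσA(T⁴ − T_s⁴). T⁴ − T_s⁴ = (455)⁴ − (292)⁴ = 4.29×10^10 − 7.27×10^9 = 3.56×10^10 K⁴.
Q = 0.88 × 5.67×10⁻⁸ × 0.890 × 3.56×10^10 = 1580 W.

Q ≈ 1580 W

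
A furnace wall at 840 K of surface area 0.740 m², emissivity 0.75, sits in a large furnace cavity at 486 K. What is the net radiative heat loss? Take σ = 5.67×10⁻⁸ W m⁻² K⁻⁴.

Q = εσA(T⁴ − T_s⁴). T⁴ − T_s⁴ = (840)⁴ − (486)⁴ = 4.98×10^11 − 5.58×10^10 = 4.42×10^11 K⁴.
Q = 0.75 × 5.67×10⁻⁸ × 0.740 × 4.42×10^11 = 13900 W.

Q ≈ 13900 W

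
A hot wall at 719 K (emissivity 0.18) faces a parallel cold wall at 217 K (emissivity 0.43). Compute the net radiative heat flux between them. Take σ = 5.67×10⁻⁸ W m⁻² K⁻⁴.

q ≈ 2180 W/m²

For two large parallel gray plates, q = σ(T₁⁴ − T₂⁴) / (1/ε₁ + 1/ε₂ − 1).
1/ε₁ + 1/ε₂ − 1 = 1/0.18 + 1/0.43 − 1 = 6.881.
T₁⁴ − T₂⁴ = 2.67×10^11 − 2.22×10^9 = 2.65×10^11 K⁴.
q = 5.67×10⁻⁸ × 2.65×10^11 / 6.881 = 2180 W/m².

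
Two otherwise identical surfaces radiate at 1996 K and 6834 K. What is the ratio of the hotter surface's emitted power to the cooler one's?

ratio ≈ 137

P ∝ T⁴, so the ratio is (6834/1996)⁴ = (3.424)⁴ = 137.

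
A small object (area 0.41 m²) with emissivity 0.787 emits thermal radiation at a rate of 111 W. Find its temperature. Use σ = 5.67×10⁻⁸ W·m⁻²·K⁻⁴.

T ≈ 279 K

From P = εσAT⁴, T = (P / εσA)^(1/4) = (111 / (0.787 × 5.67×10⁻⁸ × 0.410))^(1/4).
T = (6.07×10^9)^(1/4) = 279 K.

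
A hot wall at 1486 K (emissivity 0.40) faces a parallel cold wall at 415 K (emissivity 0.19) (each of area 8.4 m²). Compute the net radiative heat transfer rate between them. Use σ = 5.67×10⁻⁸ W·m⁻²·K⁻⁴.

Q ≈ 3.41×10^5 W

For two large parallel gray plates, q = σ(T₁⁴ − T₂⁴) / (1/ε₁ + 1/ε₂ − 1).
1/ε₁ + 1/ε₂ − 1 = 1/0.40 + 1/0.19 − 1 = 6.763.
T₁⁴ − T₂⁴ = 4.88×10^12 − 2.97×10^10 = 4.85×10^12 K⁴.
q = 5.67×10⁻⁸ × 4.85×10^12 / 6.763 = 40600 W/m².
Q = q·A = 40600 × 8.4 = 3.41×10^5 W.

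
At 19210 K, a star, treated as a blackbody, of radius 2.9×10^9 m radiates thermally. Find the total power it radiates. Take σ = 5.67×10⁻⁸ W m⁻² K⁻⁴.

P ≈ 8.16×10^29 W

A = 4πr² = 4π × (2.9×10^9)² = 1.06×10^20 m².
P = σAT⁴ = 5.67×10⁻⁸ × 1.06×10^20 × (19210)⁴ = 5.67×10⁻⁸ × 1.06×10^20 × 1.36×10^17.
P = 8.16×10^29 W.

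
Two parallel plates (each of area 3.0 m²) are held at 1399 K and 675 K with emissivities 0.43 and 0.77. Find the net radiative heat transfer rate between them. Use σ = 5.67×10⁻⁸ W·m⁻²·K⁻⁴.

For two large parallel gray plates, q = σ(T₁⁴ − T₂⁴) / (1/ε₁ + 1/ε₂ − 1).
1/ε₁ + 1/ε₂ − 1 = 1/0.43 + 1/0.77 − 1 = 2.624.
T₁⁴ − T₂⁴ = 3.83×10^12 − 2.08×10^11 = 3.62×10^12 K⁴.
q = 5.67×10⁻⁸ × 3.62×10^12 / 2.624 = 78300 W/m².
Q = q·A = 78300 × 3.0 = 2.35×10^5 W.

Q ≈ 2.35×10^5 W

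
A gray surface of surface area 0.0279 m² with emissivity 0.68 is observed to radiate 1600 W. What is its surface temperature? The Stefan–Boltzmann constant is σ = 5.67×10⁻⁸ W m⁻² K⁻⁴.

From P = εσAT⁴, T = (P / εσA)^(1/4) = (1600 / (0.68 × 5.67×10⁻⁸ × 0.0279))^(1/4).
T = (1.49×10^12)^(1/4) = 1100 K.

T ≈ 1100 K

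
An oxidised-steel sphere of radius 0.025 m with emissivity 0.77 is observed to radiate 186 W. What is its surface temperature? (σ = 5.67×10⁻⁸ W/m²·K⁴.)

A = 4πr² = 4π × (0.025)² = 7.85×10^-3 m².
From P = εσAT⁴, T = (P / εσA)^(1/4) = (186 / (0.77 × 5.67×10⁻⁸ × 7.85×10^-3))^(1/4).
T = (5.42×10^11)^(1/4) = 858 K.

T ≈ 858 K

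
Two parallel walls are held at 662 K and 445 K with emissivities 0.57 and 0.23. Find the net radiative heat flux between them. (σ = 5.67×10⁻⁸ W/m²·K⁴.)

For two large parallel gray plates, q = σ(T₁⁴ − T₂⁴) / (1/ε₁ + 1/ε₂ − 1).
1/ε₁ + 1/ε₂ − 1 = 1/0.57 + 1/0.23 − 1 = 5.102.
T₁⁴ − T₂⁴ = 1.92×10^11 − 3.92×10^10 = 1.53×10^11 K⁴.
q = 5.67×10⁻⁸ × 1.53×10^11 / 5.102 = 1700 W/m².

q ≈ 1700 W/m²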